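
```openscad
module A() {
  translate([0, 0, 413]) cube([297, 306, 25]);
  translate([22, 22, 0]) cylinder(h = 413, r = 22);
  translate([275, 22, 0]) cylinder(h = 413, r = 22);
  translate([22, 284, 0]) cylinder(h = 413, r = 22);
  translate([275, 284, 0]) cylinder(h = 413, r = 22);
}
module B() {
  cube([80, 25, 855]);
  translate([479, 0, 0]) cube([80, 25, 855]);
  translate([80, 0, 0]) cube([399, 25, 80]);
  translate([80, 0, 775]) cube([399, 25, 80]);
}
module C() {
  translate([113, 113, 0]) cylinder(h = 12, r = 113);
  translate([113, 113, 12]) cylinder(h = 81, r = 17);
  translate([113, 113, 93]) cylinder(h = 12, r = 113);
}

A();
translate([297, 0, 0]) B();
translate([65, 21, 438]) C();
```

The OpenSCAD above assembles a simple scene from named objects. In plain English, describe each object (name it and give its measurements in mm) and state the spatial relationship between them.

A is a four-legged stool. The seat is 297×306 mm, 25 mm thick, top at z = 438 mm. It stands on four round legs, each 44 mm in diameter, from z = 0 to the seat underside, each leg's axis is inset half a diameter from the nearest pair of seat edges (so the leg's bounding box is flush with the corner).

B is a picture frame with a 399×695 mm rectangular opening (x by z) and a uniform 80 mm border on every side. Frame depth is 25 mm along y. It is built from two vertical stiles running the full outside height and two horizontal rails spanning the gap between the stiles.

C is a spool: two coaxial disc flanges of radius 113 mm and thickness 12 mm, joined by a core cylinder of radius 17 mm and height 81 mm. The lower flange rests on z = 0 and the three cylinders share a vertical axis.

The picture frame is against the stool's +x side, with their −y faces flush. The spool is on top of the stool.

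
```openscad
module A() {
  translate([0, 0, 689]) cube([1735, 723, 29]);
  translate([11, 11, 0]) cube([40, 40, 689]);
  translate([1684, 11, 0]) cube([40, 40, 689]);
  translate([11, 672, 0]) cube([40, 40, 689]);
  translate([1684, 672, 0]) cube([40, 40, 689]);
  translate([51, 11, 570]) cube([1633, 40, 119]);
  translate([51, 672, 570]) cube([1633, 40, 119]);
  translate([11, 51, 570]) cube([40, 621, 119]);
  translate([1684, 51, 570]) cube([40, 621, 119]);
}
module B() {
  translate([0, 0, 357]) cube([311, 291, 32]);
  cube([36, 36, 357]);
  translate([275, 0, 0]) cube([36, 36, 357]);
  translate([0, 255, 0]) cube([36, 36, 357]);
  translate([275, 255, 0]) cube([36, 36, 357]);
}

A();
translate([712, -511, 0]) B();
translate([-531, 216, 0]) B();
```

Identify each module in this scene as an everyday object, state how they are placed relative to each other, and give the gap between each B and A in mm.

A is a table. B is a stool. Two stools sit around the table at the −y, −x sides. The gap between each stool and the table is 220 mm.

Each stool's nearest face is 220 mm from the table's bounding box.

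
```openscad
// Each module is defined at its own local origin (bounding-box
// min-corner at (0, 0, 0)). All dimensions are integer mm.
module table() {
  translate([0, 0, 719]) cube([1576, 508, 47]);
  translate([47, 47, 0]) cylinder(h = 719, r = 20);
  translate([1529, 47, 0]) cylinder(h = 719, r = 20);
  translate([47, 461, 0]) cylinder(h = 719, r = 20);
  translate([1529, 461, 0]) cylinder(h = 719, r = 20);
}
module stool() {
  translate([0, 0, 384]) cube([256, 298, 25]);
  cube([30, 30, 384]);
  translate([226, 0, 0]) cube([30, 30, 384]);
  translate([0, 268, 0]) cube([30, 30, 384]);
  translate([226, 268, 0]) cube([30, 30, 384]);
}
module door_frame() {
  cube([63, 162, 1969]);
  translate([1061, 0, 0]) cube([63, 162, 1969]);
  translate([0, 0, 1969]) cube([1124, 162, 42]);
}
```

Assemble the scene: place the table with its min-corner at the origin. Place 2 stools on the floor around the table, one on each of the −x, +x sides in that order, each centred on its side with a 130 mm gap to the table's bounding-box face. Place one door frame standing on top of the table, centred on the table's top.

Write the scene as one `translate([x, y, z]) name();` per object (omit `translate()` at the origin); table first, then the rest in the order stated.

table();
translate([-386, 105, 0]) stool();
translate([1706, 105, 0]) stool();
translate([226, 173, 766]) door_frame();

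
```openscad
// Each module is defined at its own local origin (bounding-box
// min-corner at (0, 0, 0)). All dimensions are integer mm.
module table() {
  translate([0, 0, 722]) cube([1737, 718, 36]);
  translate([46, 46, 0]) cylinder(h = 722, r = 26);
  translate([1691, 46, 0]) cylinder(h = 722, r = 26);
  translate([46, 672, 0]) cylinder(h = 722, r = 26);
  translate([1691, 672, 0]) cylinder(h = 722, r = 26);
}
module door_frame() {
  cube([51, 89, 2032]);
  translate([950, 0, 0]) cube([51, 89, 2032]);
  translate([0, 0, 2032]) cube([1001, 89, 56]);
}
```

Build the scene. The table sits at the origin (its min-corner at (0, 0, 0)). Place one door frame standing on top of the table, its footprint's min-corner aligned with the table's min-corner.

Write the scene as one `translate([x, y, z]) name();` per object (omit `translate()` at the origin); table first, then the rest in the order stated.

table();
translate([0, 0, 758]) door_frame();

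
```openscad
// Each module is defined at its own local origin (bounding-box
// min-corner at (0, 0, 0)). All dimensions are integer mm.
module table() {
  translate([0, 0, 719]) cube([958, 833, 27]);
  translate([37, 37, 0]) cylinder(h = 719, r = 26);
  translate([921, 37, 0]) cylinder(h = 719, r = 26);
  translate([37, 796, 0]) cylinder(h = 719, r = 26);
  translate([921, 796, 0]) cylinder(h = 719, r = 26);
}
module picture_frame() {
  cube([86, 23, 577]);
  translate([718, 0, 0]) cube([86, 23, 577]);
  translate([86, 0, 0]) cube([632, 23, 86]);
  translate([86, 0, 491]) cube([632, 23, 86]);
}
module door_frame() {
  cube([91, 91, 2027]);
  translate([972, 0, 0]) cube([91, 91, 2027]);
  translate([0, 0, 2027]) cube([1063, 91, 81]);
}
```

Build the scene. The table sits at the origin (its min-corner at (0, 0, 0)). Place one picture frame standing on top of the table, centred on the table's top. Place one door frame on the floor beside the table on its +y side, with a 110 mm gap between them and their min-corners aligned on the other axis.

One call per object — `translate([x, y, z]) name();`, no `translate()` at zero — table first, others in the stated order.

table();
translate([77, 405, 746]) picture_frame();
translate([0, 943, 0]) door_frame();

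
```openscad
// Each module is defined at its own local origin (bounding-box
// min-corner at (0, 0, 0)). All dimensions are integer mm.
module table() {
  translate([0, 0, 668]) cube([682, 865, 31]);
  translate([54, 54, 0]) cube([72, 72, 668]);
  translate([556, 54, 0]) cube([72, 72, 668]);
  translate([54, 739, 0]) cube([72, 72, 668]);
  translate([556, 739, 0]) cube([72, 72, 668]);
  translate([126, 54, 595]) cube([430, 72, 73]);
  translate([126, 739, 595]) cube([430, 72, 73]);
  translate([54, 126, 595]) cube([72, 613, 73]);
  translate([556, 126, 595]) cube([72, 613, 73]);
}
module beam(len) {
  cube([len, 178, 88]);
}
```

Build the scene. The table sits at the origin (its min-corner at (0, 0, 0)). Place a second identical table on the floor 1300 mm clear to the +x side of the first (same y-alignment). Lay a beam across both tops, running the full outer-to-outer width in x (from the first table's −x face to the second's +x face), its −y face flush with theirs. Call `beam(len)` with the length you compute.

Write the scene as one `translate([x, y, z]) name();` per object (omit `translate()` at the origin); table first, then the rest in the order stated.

table();
translate([1982, 0, 0]) table();
translate([0, 0, 699]) beam(2664);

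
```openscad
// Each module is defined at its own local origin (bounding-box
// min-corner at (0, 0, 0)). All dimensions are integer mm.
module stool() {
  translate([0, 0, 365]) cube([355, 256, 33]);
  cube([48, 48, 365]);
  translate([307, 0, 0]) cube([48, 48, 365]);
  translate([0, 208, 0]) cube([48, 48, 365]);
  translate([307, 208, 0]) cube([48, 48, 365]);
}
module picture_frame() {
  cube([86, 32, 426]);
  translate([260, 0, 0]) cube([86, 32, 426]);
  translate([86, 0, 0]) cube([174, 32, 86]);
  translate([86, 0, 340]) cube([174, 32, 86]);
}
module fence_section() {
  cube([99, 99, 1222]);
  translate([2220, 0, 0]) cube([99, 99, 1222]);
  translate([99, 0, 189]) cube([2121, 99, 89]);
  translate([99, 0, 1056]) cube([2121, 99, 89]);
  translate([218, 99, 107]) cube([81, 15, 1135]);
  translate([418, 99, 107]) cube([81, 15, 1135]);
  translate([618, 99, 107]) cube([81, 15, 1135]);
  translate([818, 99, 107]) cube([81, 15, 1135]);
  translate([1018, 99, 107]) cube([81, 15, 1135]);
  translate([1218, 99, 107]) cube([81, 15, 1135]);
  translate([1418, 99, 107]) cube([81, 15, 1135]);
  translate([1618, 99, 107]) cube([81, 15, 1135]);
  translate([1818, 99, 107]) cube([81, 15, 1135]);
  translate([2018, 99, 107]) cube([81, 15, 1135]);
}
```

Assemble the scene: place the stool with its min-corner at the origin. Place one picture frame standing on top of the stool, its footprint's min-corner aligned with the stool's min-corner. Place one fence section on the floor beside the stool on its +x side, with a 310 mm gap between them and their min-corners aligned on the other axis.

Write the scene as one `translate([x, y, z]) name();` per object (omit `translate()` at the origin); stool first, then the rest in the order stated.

stool();
translate([0, 0, 398]) picture_frame();
translate([665, 0, 0]) fence_section();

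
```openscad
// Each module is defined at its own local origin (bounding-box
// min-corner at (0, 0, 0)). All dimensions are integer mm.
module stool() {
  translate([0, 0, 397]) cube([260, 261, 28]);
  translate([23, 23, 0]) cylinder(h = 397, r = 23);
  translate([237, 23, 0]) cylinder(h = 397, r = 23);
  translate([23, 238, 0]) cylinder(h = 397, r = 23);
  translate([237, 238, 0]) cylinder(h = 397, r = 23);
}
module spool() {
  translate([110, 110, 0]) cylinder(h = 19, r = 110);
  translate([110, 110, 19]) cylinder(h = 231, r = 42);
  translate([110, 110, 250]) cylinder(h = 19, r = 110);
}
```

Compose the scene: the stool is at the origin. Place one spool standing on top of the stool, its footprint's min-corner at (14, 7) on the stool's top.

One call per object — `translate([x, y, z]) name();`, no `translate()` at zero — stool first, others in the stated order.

stool();
translate([14, 7, 425]) spool();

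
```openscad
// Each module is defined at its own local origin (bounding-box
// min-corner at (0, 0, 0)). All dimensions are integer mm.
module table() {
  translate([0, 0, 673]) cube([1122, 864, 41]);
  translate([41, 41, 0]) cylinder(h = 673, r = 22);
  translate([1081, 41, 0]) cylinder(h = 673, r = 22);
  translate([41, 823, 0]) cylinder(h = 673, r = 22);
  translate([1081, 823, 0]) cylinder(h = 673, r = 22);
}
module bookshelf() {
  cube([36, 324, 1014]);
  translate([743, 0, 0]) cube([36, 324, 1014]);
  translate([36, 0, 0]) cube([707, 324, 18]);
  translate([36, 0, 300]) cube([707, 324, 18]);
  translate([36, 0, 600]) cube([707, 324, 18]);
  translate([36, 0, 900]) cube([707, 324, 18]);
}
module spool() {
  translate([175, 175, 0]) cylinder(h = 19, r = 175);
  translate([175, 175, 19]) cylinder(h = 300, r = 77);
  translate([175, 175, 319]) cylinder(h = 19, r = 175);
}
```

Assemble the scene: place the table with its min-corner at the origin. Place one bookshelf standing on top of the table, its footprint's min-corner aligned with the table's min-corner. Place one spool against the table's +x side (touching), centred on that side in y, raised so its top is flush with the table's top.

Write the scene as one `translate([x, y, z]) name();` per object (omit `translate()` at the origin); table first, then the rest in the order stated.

table();
translate([0, 0, 714]) bookshelf();
translate([1122, 257, 376]) spool();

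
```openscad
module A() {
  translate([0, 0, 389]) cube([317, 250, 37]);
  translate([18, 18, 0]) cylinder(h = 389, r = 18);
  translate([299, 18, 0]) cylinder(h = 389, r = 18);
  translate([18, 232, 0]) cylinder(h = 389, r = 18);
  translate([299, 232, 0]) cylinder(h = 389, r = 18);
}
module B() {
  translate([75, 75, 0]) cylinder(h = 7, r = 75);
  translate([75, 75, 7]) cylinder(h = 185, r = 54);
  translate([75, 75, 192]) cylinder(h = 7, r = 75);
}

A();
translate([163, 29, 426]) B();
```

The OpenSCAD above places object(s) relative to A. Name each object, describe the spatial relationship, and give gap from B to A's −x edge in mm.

The spool's min-x is at 163; the stool's min-x is 0; gap = 163 mm.

A is a stool. B is a spool. The spool is on top of the stool. The gap from the spool to the stool's −x edge is 163 mm.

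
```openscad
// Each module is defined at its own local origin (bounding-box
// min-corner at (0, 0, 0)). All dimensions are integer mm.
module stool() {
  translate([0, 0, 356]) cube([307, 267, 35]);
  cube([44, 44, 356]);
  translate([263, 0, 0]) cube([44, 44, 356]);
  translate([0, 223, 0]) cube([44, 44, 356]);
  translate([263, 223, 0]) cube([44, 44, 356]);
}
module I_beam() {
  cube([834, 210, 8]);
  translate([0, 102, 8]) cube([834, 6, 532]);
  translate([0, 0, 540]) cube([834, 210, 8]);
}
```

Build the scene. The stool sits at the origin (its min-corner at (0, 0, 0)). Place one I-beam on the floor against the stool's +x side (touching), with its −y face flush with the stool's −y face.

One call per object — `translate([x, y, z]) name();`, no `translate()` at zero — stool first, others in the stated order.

stool();
translate([307, 0, 0]) I_beam();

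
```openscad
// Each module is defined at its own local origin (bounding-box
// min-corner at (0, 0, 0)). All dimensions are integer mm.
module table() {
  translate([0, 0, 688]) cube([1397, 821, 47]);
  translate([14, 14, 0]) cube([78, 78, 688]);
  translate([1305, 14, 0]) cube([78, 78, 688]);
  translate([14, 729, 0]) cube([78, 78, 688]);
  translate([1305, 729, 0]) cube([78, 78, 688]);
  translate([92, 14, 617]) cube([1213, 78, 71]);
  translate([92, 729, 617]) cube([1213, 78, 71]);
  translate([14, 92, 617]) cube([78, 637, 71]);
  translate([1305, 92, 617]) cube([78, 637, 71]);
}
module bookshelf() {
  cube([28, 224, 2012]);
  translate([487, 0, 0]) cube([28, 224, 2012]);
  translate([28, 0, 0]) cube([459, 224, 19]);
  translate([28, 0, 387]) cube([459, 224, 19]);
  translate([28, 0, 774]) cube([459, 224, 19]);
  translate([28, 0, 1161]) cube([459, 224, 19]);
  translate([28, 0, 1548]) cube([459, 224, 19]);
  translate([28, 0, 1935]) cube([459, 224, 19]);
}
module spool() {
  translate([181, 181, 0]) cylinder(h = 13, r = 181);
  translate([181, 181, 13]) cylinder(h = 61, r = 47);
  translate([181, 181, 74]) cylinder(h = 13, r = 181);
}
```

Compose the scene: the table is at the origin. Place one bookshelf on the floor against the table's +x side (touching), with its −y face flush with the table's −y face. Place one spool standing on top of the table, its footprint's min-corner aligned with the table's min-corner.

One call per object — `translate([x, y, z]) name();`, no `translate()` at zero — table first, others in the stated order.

table();
translate([1397, 0, 0]) bookshelf();
translate([0, 0, 735]) spool();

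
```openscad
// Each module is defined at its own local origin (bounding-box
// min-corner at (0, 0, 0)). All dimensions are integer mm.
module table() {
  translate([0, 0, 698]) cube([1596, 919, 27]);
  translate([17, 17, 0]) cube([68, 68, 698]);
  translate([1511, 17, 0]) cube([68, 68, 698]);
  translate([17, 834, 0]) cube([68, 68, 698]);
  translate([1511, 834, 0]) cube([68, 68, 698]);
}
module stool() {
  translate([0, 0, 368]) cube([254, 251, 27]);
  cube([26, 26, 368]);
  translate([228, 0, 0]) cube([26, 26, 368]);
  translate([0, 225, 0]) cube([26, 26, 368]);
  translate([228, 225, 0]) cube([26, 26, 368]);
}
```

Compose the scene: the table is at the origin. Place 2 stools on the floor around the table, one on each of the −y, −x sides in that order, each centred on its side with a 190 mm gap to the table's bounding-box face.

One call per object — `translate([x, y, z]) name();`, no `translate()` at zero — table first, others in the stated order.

table();
translate([671, -441, 0]) stool();
translate([-444, 334, 0]) stool();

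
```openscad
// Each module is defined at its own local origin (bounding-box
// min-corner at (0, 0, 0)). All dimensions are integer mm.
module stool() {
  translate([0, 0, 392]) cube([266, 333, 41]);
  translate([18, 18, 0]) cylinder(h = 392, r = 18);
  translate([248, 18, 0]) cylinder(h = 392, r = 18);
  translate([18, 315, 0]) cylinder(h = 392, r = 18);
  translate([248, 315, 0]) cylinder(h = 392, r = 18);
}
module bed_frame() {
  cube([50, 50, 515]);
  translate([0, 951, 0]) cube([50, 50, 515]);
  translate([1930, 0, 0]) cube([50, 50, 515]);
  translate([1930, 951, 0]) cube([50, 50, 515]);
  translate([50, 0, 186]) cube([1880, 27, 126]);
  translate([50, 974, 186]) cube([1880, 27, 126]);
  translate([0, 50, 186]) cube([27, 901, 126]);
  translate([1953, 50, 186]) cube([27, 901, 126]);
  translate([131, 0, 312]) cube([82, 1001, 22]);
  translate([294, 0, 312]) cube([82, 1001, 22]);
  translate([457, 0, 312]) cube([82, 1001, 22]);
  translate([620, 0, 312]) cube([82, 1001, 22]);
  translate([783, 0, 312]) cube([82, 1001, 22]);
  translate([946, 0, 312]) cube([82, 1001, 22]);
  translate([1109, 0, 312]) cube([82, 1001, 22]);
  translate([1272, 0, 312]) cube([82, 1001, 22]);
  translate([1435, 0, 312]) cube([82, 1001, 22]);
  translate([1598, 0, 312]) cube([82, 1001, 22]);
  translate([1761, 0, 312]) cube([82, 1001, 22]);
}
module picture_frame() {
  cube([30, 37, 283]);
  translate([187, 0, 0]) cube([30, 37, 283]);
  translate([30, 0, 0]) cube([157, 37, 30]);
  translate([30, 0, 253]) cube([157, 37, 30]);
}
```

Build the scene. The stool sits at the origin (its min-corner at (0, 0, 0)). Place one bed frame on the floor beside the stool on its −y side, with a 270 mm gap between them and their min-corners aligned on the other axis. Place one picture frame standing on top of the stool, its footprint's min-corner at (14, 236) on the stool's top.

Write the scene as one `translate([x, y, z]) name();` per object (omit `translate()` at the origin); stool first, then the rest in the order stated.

stool();
translate([0, -1271, 0]) bed_frame();
translate([14, 236, 433]) picture_frame();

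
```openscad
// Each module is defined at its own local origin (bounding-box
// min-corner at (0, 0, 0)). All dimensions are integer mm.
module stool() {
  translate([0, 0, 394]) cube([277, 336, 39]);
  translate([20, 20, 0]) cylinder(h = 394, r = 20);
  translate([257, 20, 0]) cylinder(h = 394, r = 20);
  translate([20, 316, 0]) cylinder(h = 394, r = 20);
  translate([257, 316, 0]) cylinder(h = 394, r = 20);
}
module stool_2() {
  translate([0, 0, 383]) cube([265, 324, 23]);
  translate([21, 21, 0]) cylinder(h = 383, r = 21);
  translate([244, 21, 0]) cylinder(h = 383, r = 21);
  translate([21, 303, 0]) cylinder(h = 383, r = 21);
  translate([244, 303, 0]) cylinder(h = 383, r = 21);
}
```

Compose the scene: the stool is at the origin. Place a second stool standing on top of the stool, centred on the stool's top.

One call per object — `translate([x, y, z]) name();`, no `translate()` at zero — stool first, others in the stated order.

stool();
translate([6, 6, 433]) stool_2();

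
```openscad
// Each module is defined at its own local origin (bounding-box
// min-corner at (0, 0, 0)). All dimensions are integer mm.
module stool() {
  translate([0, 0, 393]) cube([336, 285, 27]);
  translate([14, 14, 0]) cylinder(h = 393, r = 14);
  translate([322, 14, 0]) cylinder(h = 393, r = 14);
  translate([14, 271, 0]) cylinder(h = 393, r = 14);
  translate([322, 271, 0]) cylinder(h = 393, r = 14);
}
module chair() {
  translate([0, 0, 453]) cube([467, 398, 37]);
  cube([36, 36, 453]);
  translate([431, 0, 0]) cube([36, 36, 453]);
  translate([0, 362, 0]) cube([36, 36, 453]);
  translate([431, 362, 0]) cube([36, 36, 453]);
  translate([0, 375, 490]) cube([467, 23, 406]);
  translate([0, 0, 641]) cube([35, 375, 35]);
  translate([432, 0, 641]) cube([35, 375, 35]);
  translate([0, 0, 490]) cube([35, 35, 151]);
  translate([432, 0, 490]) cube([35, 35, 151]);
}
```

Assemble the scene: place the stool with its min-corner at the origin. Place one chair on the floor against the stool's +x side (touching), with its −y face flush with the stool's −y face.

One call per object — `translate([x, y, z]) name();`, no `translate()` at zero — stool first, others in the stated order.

stool();
translate([336, 0, 0]) chair();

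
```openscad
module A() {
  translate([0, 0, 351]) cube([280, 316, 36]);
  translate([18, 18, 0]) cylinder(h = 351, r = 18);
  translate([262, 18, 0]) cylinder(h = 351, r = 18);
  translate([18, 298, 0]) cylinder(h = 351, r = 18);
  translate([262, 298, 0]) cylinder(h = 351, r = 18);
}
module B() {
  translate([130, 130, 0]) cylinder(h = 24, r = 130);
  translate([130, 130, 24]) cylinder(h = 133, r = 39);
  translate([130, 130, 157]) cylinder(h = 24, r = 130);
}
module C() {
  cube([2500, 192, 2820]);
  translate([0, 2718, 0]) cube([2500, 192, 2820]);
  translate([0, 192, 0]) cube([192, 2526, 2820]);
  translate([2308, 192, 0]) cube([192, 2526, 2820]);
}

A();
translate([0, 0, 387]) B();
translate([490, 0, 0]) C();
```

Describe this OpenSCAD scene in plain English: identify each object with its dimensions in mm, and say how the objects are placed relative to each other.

A is a simple wooden stool: a rectangular seat 280 mm (x) by 316 mm (y), 36 mm thick, top face at z = 387 mm, on four round legs, each 36 mm in diameter. The legs rest on z = 0, each leg's axis is inset half a diameter from the nearest pair of seat edges (so the leg's bounding box is flush with the corner).

B is a spool: two coaxial disc flanges of radius 130 mm and thickness 24 mm, joined by a core cylinder of radius 39 mm and height 133 mm. The lower flange rests on z = 0 and the three cylinders share a vertical axis.

C is the wall frame of a small rectangular building: four walls, each 2820 mm tall and 192 mm thick, enclosing a footprint 2500 mm (x) by 2910 mm (y) outside-to-outside, with no floor or roof. The front and back walls (the −y and +y sides) span the full width; the two side walls fit between them.

The spool is on top of the stool. The house frame is on the floor beside the stool on its +x side.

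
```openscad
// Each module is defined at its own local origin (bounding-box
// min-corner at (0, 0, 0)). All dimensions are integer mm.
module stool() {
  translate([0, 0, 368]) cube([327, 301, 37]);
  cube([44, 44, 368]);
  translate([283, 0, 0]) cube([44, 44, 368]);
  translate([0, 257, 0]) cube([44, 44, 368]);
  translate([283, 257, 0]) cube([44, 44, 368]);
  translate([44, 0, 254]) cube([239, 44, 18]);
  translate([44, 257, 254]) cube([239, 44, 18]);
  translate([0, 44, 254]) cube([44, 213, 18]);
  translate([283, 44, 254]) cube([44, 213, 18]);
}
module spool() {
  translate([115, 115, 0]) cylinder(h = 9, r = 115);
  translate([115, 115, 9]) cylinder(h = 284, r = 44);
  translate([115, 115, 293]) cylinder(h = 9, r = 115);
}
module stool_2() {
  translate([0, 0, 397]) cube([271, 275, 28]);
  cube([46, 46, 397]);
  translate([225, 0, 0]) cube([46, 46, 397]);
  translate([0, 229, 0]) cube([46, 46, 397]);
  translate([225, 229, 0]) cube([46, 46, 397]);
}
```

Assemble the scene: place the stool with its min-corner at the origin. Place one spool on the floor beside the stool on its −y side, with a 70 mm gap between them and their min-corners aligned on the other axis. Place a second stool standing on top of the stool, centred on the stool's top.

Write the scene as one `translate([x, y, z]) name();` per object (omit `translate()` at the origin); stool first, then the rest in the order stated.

stool();
translate([0, -300, 0]) spool();
translate([28, 13, 405]) stool_2();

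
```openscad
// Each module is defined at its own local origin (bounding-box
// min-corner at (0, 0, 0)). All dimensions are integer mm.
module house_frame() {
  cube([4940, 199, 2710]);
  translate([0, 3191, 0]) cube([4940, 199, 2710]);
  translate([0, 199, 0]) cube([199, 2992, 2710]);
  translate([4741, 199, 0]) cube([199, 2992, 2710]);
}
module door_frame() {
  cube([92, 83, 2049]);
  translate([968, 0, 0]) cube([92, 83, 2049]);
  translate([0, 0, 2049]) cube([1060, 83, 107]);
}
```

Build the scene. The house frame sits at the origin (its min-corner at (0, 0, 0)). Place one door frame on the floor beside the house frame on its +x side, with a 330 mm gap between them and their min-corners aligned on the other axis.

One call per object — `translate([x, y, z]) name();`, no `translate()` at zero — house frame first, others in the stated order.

house_frame();
translate([5270, 0, 0]) door_frame();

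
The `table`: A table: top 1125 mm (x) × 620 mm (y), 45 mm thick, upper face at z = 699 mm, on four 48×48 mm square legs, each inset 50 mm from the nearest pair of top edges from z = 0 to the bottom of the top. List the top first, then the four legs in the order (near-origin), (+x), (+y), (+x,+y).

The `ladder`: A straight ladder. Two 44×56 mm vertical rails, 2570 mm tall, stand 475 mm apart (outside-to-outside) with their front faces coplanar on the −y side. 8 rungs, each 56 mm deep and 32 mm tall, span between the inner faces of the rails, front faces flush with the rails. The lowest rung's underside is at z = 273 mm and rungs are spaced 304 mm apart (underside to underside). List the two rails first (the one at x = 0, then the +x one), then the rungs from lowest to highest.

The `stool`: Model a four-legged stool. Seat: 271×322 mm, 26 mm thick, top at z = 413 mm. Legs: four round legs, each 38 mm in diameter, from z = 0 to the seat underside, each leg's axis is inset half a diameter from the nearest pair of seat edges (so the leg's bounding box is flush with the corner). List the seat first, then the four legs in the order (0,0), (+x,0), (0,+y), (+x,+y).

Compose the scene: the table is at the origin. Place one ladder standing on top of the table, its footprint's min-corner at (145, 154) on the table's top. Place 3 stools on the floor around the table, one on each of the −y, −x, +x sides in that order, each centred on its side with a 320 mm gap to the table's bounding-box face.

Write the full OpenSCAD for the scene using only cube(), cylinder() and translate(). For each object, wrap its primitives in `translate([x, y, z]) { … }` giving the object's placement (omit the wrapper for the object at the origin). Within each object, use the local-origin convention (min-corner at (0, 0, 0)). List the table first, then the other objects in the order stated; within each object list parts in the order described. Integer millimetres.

translate([0, 0, 654]) cube([1125, 620, 45]);
translate([50, 50, 0]) cube([48, 48, 654]);
translate([1027, 50, 0]) cube([48, 48, 654]);
translate([50, 522, 0]) cube([48, 48, 654]);
translate([1027, 522, 0]) cube([48, 48, 654]);
translate([145, 154, 699]) {
  cube([44, 56, 2570]);
  translate([431, 0, 0]) cube([44, 56, 2570]);
  translate([44, 0, 273]) cube([387, 56, 32]);
  translate([44, 0, 577]) cube([387, 56, 32]);
  translate([44, 0, 881]) cube([387, 56, 32]);
  translate([44, 0, 1185]) cube([387, 56, 32]);
  translate([44, 0, 1489]) cube([387, 56, 32]);
  translate([44, 0, 1793]) cube([387, 56, 32]);
  translate([44, 0, 2097]) cube([387, 56, 32]);
  translate([44, 0, 2401]) cube([387, 56, 32]);
}
translate([427, -642, 0]) {
  translate([0, 0, 387]) cube([271, 322, 26]);
  translate([19, 19, 0]) cylinder(h = 387, r = 19);
  translate([252, 19, 0]) cylinder(h = 387, r = 19);
  translate([19, 303, 0]) cylinder(h = 387, r = 19);
  translate([252, 303, 0]) cylinder(h = 387, r = 19);
}
translate([-591, 149, 0]) {
  translate([0, 0, 387]) cube([271, 322, 26]);
  translate([19, 19, 0]) cylinder(h = 387, r = 19);
  translate([252, 19, 0]) cylinder(h = 387, r = 19);
  translate([19, 303, 0]) cylinder(h = 387, r = 19);
  translate([252, 303, 0]) cylinder(h = 387, r = 19);
}
translate([1445, 149, 0]) {
  translate([0, 0, 387]) cube([271, 322, 26]);
  translate([19, 19, 0]) cylinder(h = 387, r = 19);
  translate([252, 19, 0]) cylinder(h = 387, r = 19);
  translate([19, 303, 0]) cylinder(h = 387, r = 19);
  translate([252, 303, 0]) cylinder(h = 387, r = 19);
}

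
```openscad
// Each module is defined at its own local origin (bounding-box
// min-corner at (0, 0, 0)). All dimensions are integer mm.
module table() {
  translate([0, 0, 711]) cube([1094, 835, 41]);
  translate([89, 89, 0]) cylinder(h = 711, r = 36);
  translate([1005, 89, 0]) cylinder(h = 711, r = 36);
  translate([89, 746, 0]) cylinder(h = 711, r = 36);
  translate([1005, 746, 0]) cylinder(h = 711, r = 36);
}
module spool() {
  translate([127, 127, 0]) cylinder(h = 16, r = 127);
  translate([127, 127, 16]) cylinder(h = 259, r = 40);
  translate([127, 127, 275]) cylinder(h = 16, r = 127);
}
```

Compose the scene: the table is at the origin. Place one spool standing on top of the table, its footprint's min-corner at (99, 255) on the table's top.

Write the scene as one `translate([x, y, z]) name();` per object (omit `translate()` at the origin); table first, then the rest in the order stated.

table();
translate([99, 255, 752]) spool();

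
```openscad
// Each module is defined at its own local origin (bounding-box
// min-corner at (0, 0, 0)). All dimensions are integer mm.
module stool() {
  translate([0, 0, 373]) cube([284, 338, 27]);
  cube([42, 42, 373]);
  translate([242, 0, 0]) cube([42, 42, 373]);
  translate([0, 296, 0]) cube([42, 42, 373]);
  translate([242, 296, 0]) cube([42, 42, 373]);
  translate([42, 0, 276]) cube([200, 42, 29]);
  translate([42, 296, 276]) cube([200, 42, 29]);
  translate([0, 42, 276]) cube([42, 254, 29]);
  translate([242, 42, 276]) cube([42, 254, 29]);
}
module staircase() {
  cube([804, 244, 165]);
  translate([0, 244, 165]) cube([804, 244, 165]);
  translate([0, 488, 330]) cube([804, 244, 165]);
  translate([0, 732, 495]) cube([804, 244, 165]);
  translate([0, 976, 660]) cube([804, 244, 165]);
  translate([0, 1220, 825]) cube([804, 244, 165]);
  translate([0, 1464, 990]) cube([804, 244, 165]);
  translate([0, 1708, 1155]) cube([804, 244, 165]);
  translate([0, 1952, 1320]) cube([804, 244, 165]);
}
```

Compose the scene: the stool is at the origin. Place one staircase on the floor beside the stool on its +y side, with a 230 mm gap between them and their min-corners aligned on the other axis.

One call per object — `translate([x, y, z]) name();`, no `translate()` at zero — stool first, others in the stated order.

stool();
translate([0, 568, 0]) staircase();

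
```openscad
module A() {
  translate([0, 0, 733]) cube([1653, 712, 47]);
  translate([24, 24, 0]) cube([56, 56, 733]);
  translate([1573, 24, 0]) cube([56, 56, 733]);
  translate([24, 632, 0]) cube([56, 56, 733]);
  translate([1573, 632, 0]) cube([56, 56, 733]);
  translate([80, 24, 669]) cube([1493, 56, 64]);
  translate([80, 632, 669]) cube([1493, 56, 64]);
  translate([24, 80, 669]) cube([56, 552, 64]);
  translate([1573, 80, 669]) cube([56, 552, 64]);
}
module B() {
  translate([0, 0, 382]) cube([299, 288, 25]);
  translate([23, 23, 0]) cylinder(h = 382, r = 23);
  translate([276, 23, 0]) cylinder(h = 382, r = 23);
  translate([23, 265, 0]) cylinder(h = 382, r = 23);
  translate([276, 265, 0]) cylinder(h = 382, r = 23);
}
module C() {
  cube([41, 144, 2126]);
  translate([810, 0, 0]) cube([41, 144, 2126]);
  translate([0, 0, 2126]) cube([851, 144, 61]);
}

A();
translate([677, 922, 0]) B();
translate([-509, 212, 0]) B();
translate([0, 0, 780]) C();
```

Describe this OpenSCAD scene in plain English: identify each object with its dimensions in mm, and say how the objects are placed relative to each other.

A is a rectangular dining table. The top is 1653×712×47 mm with its upper surface at z = 780 mm. It stands on four 56×56 mm square legs, each inset 24 mm from the nearest pair of top edges, running from the floor to the underside of the top. Four apron rails, 56 mm thick and 64 mm tall, run between adjacent legs with their top edges flush with the underside of the top and their outer faces flush with the legs' outer faces.

B is a simple wooden stool: a rectangular seat 299 mm (x) by 288 mm (y), 25 mm thick, top face at z = 407 mm, on four round legs, each 46 mm in diameter. The legs rest on z = 0, each leg's axis is inset half a diameter from the nearest pair of seat edges (so the leg's bounding box is flush with the corner).

C is a door frame. The clear opening is 769 mm wide and 2126 mm high. Two 41 mm wide jambs, 144 mm deep, stand either side of the opening from the floor to the top of the opening. A 61 mm thick head sits across the top of both jambs, spanning the full outside width of the frame.

Two stools sit around the table at the +y, −x sides. The door frame is on top of the table.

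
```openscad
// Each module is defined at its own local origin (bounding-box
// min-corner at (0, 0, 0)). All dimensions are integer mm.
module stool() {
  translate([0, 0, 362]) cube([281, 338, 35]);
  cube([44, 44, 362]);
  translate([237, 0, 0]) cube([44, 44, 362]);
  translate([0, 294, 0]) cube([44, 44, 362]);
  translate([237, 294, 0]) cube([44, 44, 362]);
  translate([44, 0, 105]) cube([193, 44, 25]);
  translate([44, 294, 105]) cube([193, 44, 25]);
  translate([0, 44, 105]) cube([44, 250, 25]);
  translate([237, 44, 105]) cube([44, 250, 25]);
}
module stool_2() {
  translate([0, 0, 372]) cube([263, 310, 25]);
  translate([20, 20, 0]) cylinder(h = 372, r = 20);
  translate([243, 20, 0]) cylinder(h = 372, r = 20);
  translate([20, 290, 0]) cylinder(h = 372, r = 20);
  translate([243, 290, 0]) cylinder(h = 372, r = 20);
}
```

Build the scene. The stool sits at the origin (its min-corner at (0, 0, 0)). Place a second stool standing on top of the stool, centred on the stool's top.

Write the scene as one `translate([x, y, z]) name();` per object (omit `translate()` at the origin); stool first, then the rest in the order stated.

stool();
translate([9, 14, 397]) stool_2();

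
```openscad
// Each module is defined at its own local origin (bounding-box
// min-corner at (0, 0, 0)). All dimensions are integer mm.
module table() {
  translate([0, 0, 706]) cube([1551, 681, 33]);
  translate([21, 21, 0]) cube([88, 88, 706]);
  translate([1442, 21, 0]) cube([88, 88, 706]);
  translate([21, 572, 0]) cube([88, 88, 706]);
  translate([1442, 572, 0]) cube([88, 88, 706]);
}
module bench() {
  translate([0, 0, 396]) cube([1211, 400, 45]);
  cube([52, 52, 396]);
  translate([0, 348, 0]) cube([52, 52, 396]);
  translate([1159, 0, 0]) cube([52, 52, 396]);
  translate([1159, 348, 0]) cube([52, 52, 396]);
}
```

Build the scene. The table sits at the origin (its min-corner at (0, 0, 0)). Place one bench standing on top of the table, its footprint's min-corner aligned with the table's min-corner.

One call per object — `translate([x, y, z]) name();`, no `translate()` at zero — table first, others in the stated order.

table();
translate([0, 0, 739]) bench();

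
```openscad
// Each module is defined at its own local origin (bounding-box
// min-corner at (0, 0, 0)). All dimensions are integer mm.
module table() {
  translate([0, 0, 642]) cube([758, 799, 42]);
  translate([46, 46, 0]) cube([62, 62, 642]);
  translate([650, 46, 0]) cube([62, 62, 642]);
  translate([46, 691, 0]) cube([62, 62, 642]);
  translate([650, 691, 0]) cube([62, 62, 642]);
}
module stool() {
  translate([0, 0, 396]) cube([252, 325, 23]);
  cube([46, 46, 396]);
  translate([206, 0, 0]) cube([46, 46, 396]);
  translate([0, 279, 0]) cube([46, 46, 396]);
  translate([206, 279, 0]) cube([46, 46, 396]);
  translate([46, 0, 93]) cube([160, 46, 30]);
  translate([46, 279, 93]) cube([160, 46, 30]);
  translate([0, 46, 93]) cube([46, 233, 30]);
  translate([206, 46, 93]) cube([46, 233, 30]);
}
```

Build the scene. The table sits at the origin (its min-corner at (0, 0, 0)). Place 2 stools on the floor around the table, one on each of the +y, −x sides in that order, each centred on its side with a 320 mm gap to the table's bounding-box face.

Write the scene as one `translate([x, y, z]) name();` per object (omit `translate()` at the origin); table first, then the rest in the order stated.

table();
translate([253, 1119, 0]) stool();
translate([-572, 237, 0]) stool();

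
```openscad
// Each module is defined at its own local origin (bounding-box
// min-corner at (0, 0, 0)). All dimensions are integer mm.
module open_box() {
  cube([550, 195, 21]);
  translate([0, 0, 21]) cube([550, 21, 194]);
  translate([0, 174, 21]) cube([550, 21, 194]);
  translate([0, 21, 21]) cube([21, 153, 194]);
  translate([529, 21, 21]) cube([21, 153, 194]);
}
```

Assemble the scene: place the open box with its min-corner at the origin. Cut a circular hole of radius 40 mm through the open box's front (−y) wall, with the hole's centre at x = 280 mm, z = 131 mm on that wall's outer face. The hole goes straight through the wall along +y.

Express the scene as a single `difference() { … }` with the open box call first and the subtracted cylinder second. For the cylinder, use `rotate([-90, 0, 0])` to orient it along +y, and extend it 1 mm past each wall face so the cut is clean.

difference() {
  open_box();
  translate([280, -1, 131]) rotate([-90, 0, 0]) cylinder(h = 23, r = 40);
}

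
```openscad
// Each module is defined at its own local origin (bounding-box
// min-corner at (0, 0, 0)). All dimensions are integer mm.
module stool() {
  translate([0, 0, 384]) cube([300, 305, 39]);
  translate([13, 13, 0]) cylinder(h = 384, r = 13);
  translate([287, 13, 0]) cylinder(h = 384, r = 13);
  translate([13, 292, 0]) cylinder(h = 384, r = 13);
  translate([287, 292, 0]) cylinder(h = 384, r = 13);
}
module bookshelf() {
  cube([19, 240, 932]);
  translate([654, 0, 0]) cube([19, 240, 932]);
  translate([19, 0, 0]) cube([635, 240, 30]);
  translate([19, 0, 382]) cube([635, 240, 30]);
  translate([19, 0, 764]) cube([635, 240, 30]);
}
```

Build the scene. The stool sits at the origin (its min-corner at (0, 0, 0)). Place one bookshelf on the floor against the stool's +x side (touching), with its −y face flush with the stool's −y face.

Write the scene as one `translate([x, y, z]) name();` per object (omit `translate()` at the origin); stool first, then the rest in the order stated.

stool();
translate([300, 0, 0]) bookshelf();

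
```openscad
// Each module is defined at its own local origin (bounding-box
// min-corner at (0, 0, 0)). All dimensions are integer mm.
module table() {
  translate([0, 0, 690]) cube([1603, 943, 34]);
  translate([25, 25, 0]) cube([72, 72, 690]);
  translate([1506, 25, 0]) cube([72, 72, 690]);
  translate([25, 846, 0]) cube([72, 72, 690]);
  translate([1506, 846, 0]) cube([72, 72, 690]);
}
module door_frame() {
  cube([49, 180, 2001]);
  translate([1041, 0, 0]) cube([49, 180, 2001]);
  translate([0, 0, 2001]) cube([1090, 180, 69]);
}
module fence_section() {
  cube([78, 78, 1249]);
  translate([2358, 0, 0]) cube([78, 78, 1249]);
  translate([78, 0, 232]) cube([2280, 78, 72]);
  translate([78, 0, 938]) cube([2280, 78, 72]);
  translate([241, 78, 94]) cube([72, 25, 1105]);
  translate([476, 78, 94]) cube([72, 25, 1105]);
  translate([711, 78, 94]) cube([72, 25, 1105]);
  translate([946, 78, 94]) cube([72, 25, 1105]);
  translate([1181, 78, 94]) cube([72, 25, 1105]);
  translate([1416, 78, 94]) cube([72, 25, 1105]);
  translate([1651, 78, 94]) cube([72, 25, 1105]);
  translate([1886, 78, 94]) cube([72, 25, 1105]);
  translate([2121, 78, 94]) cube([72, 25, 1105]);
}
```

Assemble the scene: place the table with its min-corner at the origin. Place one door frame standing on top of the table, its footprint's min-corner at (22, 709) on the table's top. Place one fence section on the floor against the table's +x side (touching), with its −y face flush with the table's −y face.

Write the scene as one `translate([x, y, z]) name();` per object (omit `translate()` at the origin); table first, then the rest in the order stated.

table();
translate([22, 709, 724]) door_frame();
translate([1603, 0, 0]) fence_section();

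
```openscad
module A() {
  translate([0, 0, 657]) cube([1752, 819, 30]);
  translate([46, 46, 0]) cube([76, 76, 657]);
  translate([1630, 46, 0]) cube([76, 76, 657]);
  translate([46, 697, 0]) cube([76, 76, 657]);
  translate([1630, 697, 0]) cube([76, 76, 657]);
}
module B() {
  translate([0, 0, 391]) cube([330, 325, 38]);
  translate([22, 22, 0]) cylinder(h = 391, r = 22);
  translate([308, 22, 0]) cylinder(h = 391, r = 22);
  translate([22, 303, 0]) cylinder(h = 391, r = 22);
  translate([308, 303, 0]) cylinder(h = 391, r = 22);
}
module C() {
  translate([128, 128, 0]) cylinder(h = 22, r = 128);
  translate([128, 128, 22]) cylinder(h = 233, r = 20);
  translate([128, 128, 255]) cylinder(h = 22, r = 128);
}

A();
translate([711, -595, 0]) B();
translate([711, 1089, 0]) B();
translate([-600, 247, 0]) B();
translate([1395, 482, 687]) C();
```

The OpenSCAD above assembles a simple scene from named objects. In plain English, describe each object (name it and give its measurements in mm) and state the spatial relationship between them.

A is a table with a 1752×819 mm rectangular top, 30 mm thick, top surface at z = 687 mm, supported by four 76×76 mm square legs, each inset 46 mm from the nearest pair of top edges, running from the floor.

B is a simple wooden stool: a rectangular seat 330 mm (x) by 325 mm (y), 38 mm thick, top face at z = 429 mm, on four round legs, each 44 mm in diameter. The legs rest on z = 0, each leg's axis is inset half a diameter from the nearest pair of seat edges (so the leg's bounding box is flush with the corner).

C is a spool: two coaxial disc flanges of radius 128 mm and thickness 22 mm, joined by a core cylinder of radius 20 mm and height 233 mm. The lower flange rests on z = 0 and the three cylinders share a vertical axis.

Three stools sit around the table at the −y, +y, −x sides. The spool is on top of the table.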